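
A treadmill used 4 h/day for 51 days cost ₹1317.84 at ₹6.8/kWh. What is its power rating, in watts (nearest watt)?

Energy = ₹1317.84 ÷ ₹6.8/kWh = 193.8 kWh
Runtime = 4 h/day × 51 days = 204 h
Power = 193.8 kWh ÷ 204 h = 0.95 kW = 950 W

950 W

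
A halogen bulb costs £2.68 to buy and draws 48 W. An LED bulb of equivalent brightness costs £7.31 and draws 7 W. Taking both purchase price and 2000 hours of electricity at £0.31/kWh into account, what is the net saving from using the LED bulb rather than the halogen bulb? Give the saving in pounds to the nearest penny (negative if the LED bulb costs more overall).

halogen bulb: £2.68 + (48/1000) kW × 2000 h × £0.31 = £2.68 + £29.76 = £32.44
LED bulb: £7.31 + (7/1000) kW × 2000 h × £0.31 = £7.31 + £4.34 = £11.65
Saving = £32.44 − £11.65 = £20.79

£20.79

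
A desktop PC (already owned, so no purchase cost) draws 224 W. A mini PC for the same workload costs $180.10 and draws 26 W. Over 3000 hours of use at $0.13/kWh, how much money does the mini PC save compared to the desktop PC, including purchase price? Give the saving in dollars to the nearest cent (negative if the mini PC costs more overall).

-$102.88

desktop PC: $0.00 + (224/1000) kW × 3000 h × $0.13 = $0.00 + $87.36 = $87.36
mini PC: $180.10 + (26/1000) kW × 3000 h × $0.13 = $180.10 + $10.14 = $190.24
Saving = $87.36 − $190.24 = −$102.88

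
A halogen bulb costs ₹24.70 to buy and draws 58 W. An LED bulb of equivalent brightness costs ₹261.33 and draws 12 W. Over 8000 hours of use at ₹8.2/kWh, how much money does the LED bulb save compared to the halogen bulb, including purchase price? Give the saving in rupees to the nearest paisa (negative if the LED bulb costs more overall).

halogen bulb: ₹24.70 + (58/1000) kW × 8000 h × ₹8.2 = ₹24.70 + ₹3804.8 = ₹3829.5
LED bulb: ₹261.33 + (12/1000) kW × 8000 h × ₹8.2 = ₹261.33 + ₹787.2 = ₹1048.53
Saving = ₹3829.5 − ₹1048.53 = ₹2780.97

₹2780.97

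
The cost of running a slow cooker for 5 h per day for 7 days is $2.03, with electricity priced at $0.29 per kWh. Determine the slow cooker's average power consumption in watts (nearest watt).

Energy = $2.03 ÷ $0.29/kWh = 7 kWh
Runtime = 5 h/day × 7 days = 35 h
Power = 7 kWh ÷ 35 h = 0.2 kW = 200 W

200 W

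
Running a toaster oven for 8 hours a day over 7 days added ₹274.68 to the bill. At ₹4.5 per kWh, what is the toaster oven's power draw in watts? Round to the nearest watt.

Energy = ₹274.68 ÷ ₹4.5/kWh = 61.04 kWh
Runtime = 8 h/day × 7 days = 56 h
Power = 61.04 kWh ÷ 56 h = 1.09 kW = 1090 W

1090 W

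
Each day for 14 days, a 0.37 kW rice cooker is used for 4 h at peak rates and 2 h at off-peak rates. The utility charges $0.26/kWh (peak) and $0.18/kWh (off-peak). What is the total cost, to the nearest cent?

Peak energy = 0.37 kW × 4 h × 14 = 20.72 kWh
Off-peak energy = 0.37 kW × 2 h × 14 = 10.36 kWh
Cost = 20.72 × $0.26 + 10.36 × $0.18 = $5.3872 + $1.8648 = $7.25

$7.25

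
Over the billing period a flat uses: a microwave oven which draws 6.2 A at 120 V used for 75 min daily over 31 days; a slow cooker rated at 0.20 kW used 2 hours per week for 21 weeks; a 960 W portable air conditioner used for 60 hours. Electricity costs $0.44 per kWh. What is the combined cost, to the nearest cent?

microwave oven: Power = 6.2 A × 120 V = 744 W = 0.744 kW
microwave oven: Runtime = 75 min × 31 = 2325 min = 38.75 h
microwave oven: 0.744 kW × 38.75 h = 28.83 kWh
slow cooker: Runtime = 2 h/week × 21 weeks = 42 h
slow cooker: 0.2 kW × 42 h = 8.4 kWh
portable air conditioner: 0.96 kW × 60 h = 57.6 kWh
Total energy = 94.83 kWh
Cost = 94.83 × $0.44 = $41.73

$41.73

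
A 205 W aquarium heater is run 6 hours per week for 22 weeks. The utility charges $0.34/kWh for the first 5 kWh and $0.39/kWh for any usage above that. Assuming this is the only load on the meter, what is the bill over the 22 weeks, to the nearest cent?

Runtime = 6 h/week × 22 weeks = 132 h
Energy = 0.205 kW × 132 h = 27.06 kWh
Tier 1 (0–5 kWh): 5 × $0.34 = $1.7
Above 5 kWh: 22.06 × $0.39 = $8.6034
Bill = $10.30

$10.30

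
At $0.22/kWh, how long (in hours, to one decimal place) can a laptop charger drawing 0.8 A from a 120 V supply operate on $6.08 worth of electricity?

287.9 h

Power = 0.8 A × 120 V = 96 W = 0.096 kW
Energy available = $6.08 ÷ $0.22/kWh = 27.6364 kWh
Hours = 27.6364 kWh ÷ 0.096 kW = 287.9 h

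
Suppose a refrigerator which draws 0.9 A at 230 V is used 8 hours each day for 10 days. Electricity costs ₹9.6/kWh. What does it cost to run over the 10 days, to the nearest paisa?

Power = 0.9 A × 230 V = 207 W = 0.207 kW
Runtime = 8 h/day × 10 days = 80 h
Energy = 0.207 kW × 80 h = 16.56 kWh
Cost = 16.56 kWh × ₹9.6/kWh = ₹158.98

₹158.98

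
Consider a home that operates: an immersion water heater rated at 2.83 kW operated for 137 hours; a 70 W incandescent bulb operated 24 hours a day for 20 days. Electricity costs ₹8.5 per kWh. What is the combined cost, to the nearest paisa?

₹3581.14

immersion water heater: 2.83 kW × 137 h = 387.71 kWh
incandescent bulb: Runtime = 24 h × 20 = 480 h
incandescent bulb: 0.07 kW × 480 h = 33.6 kWh
Total energy = 421.31 kWh
Cost = 421.31 × ₹8.5 = ₹3581.14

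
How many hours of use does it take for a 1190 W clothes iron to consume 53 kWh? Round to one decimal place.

Hours = 53 kWh ÷ 1.19 kW = 44.5 h

44.5 h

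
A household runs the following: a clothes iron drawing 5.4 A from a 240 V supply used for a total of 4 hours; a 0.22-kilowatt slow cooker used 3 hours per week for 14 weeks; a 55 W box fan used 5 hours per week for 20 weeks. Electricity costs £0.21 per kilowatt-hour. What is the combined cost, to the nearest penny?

£4.18

clothes iron: Power = 5.4 A × 240 V = 1296 W = 1.296 kW
clothes iron: 1.296 kW × 4 h = 5.184 kWh
slow cooker: Runtime = 3 h/week × 14 weeks = 42 h
slow cooker: 0.22 kW × 42 h = 9.24 kWh
box fan: Runtime = 5 h/week × 20 weeks = 100 h
box fan: 0.055 kW × 100 h = 5.5 kWh
Total energy = 19.924 kWh
Cost = 19.924 × £0.21 = £4.18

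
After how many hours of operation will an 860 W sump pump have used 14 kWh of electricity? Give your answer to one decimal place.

16.3 h

Hours = 14 kWh ÷ 0.86 kW = 16.3 h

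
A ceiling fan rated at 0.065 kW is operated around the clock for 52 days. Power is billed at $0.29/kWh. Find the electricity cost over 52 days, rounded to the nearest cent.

Runtime = 24 h × 52 = 1248 h
Energy = 0.065 kW × 1248 h = 81.12 kWh
Cost = 81.12 kWh × $0.29/kWh = $23.52

$23.52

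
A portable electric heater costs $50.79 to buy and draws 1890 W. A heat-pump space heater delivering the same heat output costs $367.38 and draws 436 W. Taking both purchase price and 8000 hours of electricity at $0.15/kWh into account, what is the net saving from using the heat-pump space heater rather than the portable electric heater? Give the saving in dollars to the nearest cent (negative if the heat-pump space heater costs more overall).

$1428.21

portable electric heater: $50.79 + (1890/1000) kW × 8000 h × $0.15 = $50.79 + $2268 = $2318.79
heat-pump space heater: $367.38 + (436/1000) kW × 8000 h × $0.15 = $367.38 + $523.2 = $890.58
Saving = $2318.79 − $890.58 = $1428.21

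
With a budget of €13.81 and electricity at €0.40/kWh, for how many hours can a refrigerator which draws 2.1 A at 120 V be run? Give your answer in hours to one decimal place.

Power = 2.1 A × 120 V = 252 W = 0.252 kW
Energy available = €13.81 ÷ €0.40/kWh = 34.525 kWh
Hours = 34.525 kWh ÷ 0.252 kW = 137.0 h

137.0 h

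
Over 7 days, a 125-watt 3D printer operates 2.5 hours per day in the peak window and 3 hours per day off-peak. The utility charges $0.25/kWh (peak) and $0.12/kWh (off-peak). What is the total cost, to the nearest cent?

$0.86

Peak energy = 0.125 kW × 2.5 h × 7 = 2.1875 kWh
Off-peak energy = 0.125 kW × 3 h × 7 = 2.625 kWh
Cost = 2.1875 × $0.25 + 2.625 × $0.12 = $0.546875 + $0.315 = $0.86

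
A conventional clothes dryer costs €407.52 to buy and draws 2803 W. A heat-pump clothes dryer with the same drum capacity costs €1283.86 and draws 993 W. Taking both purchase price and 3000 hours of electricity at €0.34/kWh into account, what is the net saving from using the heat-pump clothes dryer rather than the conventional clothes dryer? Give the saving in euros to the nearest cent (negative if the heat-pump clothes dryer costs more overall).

€969.86

conventional clothes dryer: €407.52 + (2803/1000) kW × 3000 h × €0.34 = €407.52 + €2859.06 = €3266.58
heat-pump clothes dryer: €1283.86 + (993/1000) kW × 3000 h × €0.34 = €1283.86 + €1012.86 = €2296.72
Saving = €3266.58 − €2296.72 = €969.86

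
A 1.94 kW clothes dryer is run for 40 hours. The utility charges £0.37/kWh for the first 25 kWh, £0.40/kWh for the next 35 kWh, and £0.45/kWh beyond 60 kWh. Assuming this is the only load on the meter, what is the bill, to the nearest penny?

£31.17

Energy = 1.94 kW × 40 h = 77.6 kWh
Tier 1 (0–25 kWh): 25 × £0.37 = £9.25
Tier 2 (25–60 kWh): 35 × £0.40 = £14
Above 60 kWh: 17.6 × £0.45 = £7.92
Bill = £31.17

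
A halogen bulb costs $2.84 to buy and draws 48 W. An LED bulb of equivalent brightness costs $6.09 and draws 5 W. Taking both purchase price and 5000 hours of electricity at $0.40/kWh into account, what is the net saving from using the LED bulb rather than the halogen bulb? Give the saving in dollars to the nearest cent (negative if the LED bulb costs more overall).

halogen bulb: $2.84 + (48/1000) kW × 5000 h × $0.40 = $2.84 + $96 = $98.84
LED bulb: $6.09 + (5/1000) kW × 5000 h × $0.40 = $6.09 + $10 = $16.09
Saving = $98.84 − $16.09 = $82.75

$82.75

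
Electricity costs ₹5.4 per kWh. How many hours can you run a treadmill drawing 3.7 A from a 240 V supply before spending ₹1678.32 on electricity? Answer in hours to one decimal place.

350.0 h

Power = 3.7 A × 240 V = 888 W = 0.888 kW
Energy available = ₹1678.32 ÷ ₹5.4/kWh = 310.8 kWh
Hours = 310.8 kWh ÷ 0.888 kW = 350.0 h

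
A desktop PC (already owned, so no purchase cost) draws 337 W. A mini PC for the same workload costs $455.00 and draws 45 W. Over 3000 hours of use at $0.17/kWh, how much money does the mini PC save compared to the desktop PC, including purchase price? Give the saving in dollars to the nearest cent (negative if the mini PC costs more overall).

desktop PC: $0.00 + (337/1000) kW × 3000 h × $0.17 = $0.00 + $171.87 = $171.87
mini PC: $455.00 + (45/1000) kW × 3000 h × $0.17 = $455.00 + $22.95 = $477.95
Saving = $171.87 − $477.95 = −$306.08

-$306.08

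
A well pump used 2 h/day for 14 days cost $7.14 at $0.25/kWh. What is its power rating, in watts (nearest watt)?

Energy = $7.14 ÷ $0.25/kWh = 28.56 kWh
Runtime = 2 h/day × 14 days = 28 h
Power = 28.56 kWh ÷ 28 h = 1.02 kW = 1020 W

1020 W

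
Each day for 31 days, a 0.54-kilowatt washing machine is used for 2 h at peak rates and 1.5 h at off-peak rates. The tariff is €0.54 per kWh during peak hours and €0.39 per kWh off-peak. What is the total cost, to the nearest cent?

Peak energy = 0.54 kW × 2 h × 31 = 33.48 kWh
Off-peak energy = 0.54 kW × 1.5 h × 31 = 25.11 kWh
Cost = 33.48 × €0.54 + 25.11 × €0.39 = €18.0792 + €9.7929 = €27.87

€27.87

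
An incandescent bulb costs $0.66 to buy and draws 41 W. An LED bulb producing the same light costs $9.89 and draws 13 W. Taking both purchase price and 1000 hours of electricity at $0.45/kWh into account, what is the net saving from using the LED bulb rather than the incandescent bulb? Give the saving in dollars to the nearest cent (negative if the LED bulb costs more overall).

$3.37

incandescent bulb: $0.66 + (41/1000) kW × 1000 h × $0.45 = $0.66 + $18.45 = $19.11
LED bulb: $9.89 + (13/1000) kW × 1000 h × $0.45 = $9.89 + $5.85 = $15.74
Saving = $19.11 − $15.74 = $3.37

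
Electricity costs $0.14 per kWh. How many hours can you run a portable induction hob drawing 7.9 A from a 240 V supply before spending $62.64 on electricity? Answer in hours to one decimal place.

Power = 7.9 A × 240 V = 1896 W = 1.896 kW
Energy available = $62.64 ÷ $0.14/kWh = 447.4286 kWh
Hours = 447.4286 kWh ÷ 1.896 kW = 236.0 h

236.0 h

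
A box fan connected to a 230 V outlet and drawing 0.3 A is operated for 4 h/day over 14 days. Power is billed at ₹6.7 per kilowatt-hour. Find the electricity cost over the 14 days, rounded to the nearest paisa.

Power = 0.3 A × 230 V = 69 W = 0.069 kW
Runtime = 4 h/day × 14 days = 56 h
Energy = 0.069 kW × 56 h = 3.864 kWh
Cost = 3.864 kWh × ₹6.7/kWh = ₹25.89

₹25.89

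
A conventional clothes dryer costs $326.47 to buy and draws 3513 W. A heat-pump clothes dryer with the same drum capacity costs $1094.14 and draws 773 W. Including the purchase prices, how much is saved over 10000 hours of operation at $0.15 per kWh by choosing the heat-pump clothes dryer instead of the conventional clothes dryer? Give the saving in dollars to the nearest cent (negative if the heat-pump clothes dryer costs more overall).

conventional clothes dryer: $326.47 + (3513/1000) kW × 10000 h × $0.15 = $326.47 + $5269.5 = $5595.97
heat-pump clothes dryer: $1094.14 + (773/1000) kW × 10000 h × $0.15 = $1094.14 + $1159.5 = $2253.64
Saving = $5595.97 − $2253.64 = $3342.33

$3342.33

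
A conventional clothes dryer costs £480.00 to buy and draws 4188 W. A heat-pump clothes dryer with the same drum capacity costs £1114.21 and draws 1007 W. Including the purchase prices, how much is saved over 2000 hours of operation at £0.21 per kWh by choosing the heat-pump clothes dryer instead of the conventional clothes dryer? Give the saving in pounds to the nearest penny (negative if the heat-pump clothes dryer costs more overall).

conventional clothes dryer: £480.00 + (4188/1000) kW × 2000 h × £0.21 = £480.00 + £1758.96 = £2238.96
heat-pump clothes dryer: £1114.21 + (1007/1000) kW × 2000 h × £0.21 = £1114.21 + £422.94 = £1537.15
Saving = £2238.96 − £1537.15 = £701.81

£701.81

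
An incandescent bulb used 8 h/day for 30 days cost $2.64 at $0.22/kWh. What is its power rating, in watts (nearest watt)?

50 W

Energy = $2.64 ÷ $0.22/kWh = 12 kWh
Runtime = 8 h/day × 30 days = 240 h
Power = 12 kWh ÷ 240 h = 0.05 kW = 50 W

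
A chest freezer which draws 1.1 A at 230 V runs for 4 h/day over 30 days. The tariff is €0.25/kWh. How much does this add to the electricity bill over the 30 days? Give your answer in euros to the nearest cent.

Power = 1.1 A × 230 V = 253 W = 0.253 kW
Runtime = 4 h/day × 30 days = 120 h
Energy = 0.253 kW × 120 h = 30.36 kWh
Cost = 30.36 kWh × €0.25/kWh = €7.59

€7.59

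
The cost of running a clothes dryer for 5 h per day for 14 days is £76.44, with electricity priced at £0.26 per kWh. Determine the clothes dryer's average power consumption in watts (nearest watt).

Energy = £76.44 ÷ £0.26/kWh = 294 kWh
Runtime = 5 h/day × 14 days = 70 h
Power = 294 kWh ÷ 70 h = 4.2 kW = 4200 W

4200 W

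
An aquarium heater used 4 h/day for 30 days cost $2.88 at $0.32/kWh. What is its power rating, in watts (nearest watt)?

Energy = $2.88 ÷ $0.32/kWh = 9 kWh
Runtime = 4 h/day × 30 days = 120 h
Power = 9 kWh ÷ 120 h = 0.075 kW = 75 W

75 W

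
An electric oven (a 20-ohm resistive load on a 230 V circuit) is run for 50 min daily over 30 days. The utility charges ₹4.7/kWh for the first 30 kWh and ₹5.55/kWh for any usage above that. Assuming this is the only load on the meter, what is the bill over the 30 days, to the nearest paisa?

₹341.49

Power = V²/R = 230²/20 = 2645 W = 2.645 kW
Runtime = 50 min × 30 = 1500 min = 25 h
Energy = 2.645 kW × 25 h = 66.125 kWh
Tier 1 (0–30 kWh): 30 × ₹4.7 = ₹141
Above 30 kWh: 36.125 × ₹5.55 = ₹200.49375
Bill = ₹341.49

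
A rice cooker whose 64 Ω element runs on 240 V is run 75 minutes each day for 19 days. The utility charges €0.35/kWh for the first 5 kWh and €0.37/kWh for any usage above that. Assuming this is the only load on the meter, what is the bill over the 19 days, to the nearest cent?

Power = V²/R = 240²/64 = 900 W = 0.9 kW
Runtime = 75 min × 19 = 1425 min = 23.75 h
Energy = 0.9 kW × 23.75 h = 21.375 kWh
Tier 1 (0–5 kWh): 5 × €0.35 = €1.75
Above 5 kWh: 16.375 × €0.37 = €6.05875
Bill = €7.81

€7.81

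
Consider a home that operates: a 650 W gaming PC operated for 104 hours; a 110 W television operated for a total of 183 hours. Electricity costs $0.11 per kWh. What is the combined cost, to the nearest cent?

$9.65

gaming PC: 0.65 kW × 104 h = 67.6 kWh
television: 0.11 kW × 183 h = 20.13 kWh
Total energy = 87.73 kWh
Cost = 87.73 × $0.11 = $9.65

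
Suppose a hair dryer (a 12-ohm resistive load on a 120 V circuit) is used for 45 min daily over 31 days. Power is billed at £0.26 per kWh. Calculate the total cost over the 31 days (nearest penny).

Power = V²/R = 120²/12 = 1200 W = 1.2 kW
Runtime = 45 min × 31 = 1395 min = 23.25 h
Energy = 1.2 kW × 23.25 h = 27.9 kWh
Cost = 27.9 kWh × £0.26/kWh = £7.25

£7.25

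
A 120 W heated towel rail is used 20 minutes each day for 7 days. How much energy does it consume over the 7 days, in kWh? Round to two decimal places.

Runtime = 20 min × 7 = 140 min = 2.333333… h
Energy = 0.12 kW × 2.333333… h = 0.28 kWh

0.28 kWh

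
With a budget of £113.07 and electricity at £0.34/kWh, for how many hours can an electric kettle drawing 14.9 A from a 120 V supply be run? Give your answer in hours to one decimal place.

186.0 h

Power = 14.9 A × 120 V = 1788 W = 1.788 kW
Energy available = £113.07 ÷ £0.34/kWh = 332.5588 kWh
Hours = 332.5588 kWh ÷ 1.788 kW = 186.0 h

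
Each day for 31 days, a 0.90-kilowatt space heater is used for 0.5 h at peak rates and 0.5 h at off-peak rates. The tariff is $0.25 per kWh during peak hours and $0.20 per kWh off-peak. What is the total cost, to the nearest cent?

Peak energy = 0.9 kW × 0.5 h × 31 = 13.95 kWh
Off-peak energy = 0.9 kW × 0.5 h × 31 = 13.95 kWh
Cost = 13.95 × $0.25 + 13.95 × $0.20 = $3.4875 + $2.79 = $6.28

$6.28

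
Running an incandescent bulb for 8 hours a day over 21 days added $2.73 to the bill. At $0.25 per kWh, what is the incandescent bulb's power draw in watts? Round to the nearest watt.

Energy = $2.73 ÷ $0.25/kWh = 10.92 kWh
Runtime = 8 h/day × 21 days = 168 h
Power = 10.92 kWh ÷ 168 h = 0.065 kW = 65 W

65 W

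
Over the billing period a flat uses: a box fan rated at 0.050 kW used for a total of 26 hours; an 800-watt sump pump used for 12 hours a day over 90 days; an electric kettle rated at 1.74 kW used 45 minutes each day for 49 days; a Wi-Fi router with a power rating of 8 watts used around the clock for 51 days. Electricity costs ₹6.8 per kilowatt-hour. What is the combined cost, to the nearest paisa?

box fan: 0.05 kW × 26 h = 1.3 kWh
sump pump: Runtime = 12 h/day × 90 days = 1080 h
sump pump: 0.8 kW × 1080 h = 864 kWh
electric kettle: Runtime = 45 min × 49 = 2205 min = 36.75 h
electric kettle: 1.74 kW × 36.75 h = 63.945 kWh
Wi-Fi router: Runtime = 24 h × 51 = 1224 h
Wi-Fi router: 0.008 kW × 1224 h = 9.792 kWh
Total energy = 939.037 kWh
Cost = 939.037 × ₹6.8 = ₹6385.45

₹6385.45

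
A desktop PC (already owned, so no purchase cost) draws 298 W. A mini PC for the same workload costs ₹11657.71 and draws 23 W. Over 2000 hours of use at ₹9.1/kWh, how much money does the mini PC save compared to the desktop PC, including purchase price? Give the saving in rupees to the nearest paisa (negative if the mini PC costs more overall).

-₹6652.71

desktop PC: ₹0.00 + (298/1000) kW × 2000 h × ₹9.1 = ₹0.00 + ₹5423.6 = ₹5423.6
mini PC: ₹11657.71 + (23/1000) kW × 2000 h × ₹9.1 = ₹11657.71 + ₹418.6 = ₹12076.31
Saving = ₹5423.6 − ₹12076.31 = −₹6652.71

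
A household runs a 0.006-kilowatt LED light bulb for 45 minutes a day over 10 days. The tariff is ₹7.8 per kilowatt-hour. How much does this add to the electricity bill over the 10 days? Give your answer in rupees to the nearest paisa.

₹0.35

Runtime = 45 min × 10 = 450 min = 7.5 h
Energy = 0.006 kW × 7.5 h = 0.045 kWh
Cost = 0.045 kWh × ₹7.8/kWh = ₹0.35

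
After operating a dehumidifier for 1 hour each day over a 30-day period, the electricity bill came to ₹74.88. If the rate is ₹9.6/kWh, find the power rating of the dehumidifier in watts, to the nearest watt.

Energy = ₹74.88 ÷ ₹9.6/kWh = 7.8 kWh
Runtime = 1 h/day × 30 days = 30 h
Power = 7.8 kWh ÷ 30 h = 0.26 kW = 260 W

260 W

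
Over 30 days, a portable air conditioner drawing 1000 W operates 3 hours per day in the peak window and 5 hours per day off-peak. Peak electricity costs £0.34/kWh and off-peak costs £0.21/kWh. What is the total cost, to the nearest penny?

£62.10

Peak energy = 1 kW × 3 h × 30 = 90 kWh
Off-peak energy = 1 kW × 5 h × 30 = 150 kWh
Cost = 90 × £0.34 + 150 × £0.21 = £30.6 + £31.5 = £62.10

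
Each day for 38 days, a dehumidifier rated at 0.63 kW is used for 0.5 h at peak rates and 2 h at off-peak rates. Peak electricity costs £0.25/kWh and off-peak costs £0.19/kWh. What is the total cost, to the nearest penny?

Peak energy = 0.63 kW × 0.5 h × 38 = 11.97 kWh
Off-peak energy = 0.63 kW × 2 h × 38 = 47.88 kWh
Cost = 11.97 × £0.25 + 47.88 × £0.19 = £2.9925 + £9.0972 = £12.09

£12.09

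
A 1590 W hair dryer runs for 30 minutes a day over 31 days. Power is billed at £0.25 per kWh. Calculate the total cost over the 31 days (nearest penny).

£6.16

Runtime = 30 min × 31 = 930 min = 15.5 h
Energy = 1.59 kW × 15.5 h = 24.645 kWh
Cost = 24.645 kWh × £0.25/kWh = £6.16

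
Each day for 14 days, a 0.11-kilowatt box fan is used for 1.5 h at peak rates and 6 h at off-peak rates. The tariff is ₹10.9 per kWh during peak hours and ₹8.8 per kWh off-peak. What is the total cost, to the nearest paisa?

Peak energy = 0.11 kW × 1.5 h × 14 = 2.31 kWh
Off-peak energy = 0.11 kW × 6 h × 14 = 9.24 kWh
Cost = 2.31 × ₹10.9 + 9.24 × ₹8.8 = ₹25.179 + ₹81.312 = ₹106.49

₹106.49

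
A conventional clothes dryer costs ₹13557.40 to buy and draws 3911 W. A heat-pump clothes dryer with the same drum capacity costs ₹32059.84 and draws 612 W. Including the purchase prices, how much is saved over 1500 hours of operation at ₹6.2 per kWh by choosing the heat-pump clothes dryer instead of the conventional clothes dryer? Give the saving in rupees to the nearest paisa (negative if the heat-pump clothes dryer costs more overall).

conventional clothes dryer: ₹13557.40 + (3911/1000) kW × 1500 h × ₹6.2 = ₹13557.40 + ₹36372.3 = ₹49929.7
heat-pump clothes dryer: ₹32059.84 + (612/1000) kW × 1500 h × ₹6.2 = ₹32059.84 + ₹5691.6 = ₹37751.44
Saving = ₹49929.7 − ₹37751.44 = ₹12178.26

₹12178.26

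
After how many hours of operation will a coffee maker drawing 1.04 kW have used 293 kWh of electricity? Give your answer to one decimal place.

281.7 h

Hours = 293 kWh ÷ 1.04 kW = 281.7 h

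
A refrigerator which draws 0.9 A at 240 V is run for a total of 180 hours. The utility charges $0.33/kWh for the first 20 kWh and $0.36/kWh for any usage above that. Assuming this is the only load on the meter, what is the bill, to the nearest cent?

Power = 0.9 A × 240 V = 216 W = 0.216 kW
Energy = 0.216 kW × 180 h = 38.88 kWh
Tier 1 (0–20 kWh): 20 × $0.33 = $6.6
Above 20 kWh: 18.88 × $0.36 = $6.7968
Bill = $13.40

$13.40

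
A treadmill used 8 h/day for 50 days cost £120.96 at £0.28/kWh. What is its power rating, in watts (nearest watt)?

Energy = £120.96 ÷ £0.28/kWh = 432 kWh
Runtime = 8 h/day × 50 days = 400 h
Power = 432 kWh ÷ 400 h = 1.08 kW = 1080 W

1080 W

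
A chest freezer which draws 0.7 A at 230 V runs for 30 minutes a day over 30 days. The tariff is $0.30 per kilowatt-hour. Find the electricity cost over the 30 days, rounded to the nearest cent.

Power = 0.7 A × 230 V = 161 W = 0.161 kW
Runtime = 30 min × 30 = 900 min = 15 h
Energy = 0.161 kW × 15 h = 2.415 kWh
Cost = 2.415 kWh × $0.30/kWh = $0.72

$0.72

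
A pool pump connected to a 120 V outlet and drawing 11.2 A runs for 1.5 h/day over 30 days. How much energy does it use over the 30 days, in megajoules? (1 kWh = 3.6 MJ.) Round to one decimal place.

Power = 11.2 A × 120 V = 1344 W = 1.344 kW
Runtime = 1.5 h/day × 30 days = 45 h
Energy = 1.344 kW × 45 h = 60.48 kWh
= 60.48 × 3.6 MJ = 217.7 MJ

217.7 MJ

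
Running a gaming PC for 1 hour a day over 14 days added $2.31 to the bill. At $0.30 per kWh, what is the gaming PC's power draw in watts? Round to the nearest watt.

Energy = $2.31 ÷ $0.30/kWh = 7.7 kWh
Runtime = 1 h/day × 14 days = 14 h
Power = 7.7 kWh ÷ 14 h = 0.55 kW = 550 W

550 W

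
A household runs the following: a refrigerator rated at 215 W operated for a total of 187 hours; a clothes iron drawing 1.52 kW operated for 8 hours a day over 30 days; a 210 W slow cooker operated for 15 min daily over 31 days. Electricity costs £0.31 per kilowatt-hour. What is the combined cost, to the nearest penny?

£126.06

refrigerator: 0.215 kW × 187 h = 40.205 kWh
clothes iron: Runtime = 8 h/day × 30 days = 240 h
clothes iron: 1.52 kW × 240 h = 364.8 kWh
slow cooker: Runtime = 15 min × 31 = 465 min = 7.75 h
slow cooker: 0.21 kW × 7.75 h = 1.6275 kWh
Total energy = 406.6325 kWh
Cost = 406.6325 × £0.31 = £126.06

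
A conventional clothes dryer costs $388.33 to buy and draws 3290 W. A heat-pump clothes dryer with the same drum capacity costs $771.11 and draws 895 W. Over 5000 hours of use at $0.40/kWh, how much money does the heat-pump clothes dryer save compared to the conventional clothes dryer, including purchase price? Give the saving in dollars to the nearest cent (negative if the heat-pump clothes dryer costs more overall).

$4407.22

conventional clothes dryer: $388.33 + (3290/1000) kW × 5000 h × $0.40 = $388.33 + $6580 = $6968.33
heat-pump clothes dryer: $771.11 + (895/1000) kW × 5000 h × $0.40 = $771.11 + $1790 = $2561.11
Saving = $6968.33 − $2561.11 = $4407.22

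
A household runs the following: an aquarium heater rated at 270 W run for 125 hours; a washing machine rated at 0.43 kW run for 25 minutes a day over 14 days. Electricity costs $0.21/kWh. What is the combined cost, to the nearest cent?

$7.61

aquarium heater: 0.27 kW × 125 h = 33.75 kWh
washing machine: Runtime = 25 min × 14 = 350 min = 5.833333… h
washing machine: 0.43 kW × 5.833333… h = 2.508333… kWh
Total energy = 36.258333… kWh
Cost = 36.258333… × $0.21 = $7.61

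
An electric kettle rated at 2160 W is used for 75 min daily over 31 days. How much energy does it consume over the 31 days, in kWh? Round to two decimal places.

Runtime = 75 min × 31 = 2325 min = 38.75 h
Energy = 2.16 kW × 38.75 h = 83.7 kWh

83.70 kWh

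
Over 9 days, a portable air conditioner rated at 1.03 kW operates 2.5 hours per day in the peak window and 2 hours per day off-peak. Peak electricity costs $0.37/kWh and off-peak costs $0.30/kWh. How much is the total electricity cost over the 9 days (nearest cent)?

Peak energy = 1.03 kW × 2.5 h × 9 = 23.175 kWh
Off-peak energy = 1.03 kW × 2 h × 9 = 18.54 kWh
Cost = 23.175 × $0.37 + 18.54 × $0.30 = $8.57475 + $5.562 = $14.14

$14.14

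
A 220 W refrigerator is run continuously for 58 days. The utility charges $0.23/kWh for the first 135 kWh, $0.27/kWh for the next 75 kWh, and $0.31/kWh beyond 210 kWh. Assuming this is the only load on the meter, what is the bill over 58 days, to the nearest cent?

Runtime = 24 h × 58 = 1392 h
Energy = 0.22 kW × 1392 h = 306.24 kWh
Tier 1 (0–135 kWh): 135 × $0.23 = $31.05
Tier 2 (135–210 kWh): 75 × $0.27 = $20.25
Above 210 kWh: 96.24 × $0.31 = $29.8344
Bill = $81.13

$81.13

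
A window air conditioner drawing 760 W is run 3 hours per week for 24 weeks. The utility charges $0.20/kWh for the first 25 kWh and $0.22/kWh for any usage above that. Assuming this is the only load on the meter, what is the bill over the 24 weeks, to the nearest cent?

Runtime = 3 h/week × 24 weeks = 72 h
Energy = 0.76 kW × 72 h = 54.72 kWh
Tier 1 (0–25 kWh): 25 × $0.20 = $5
Above 25 kWh: 29.72 × $0.22 = $6.5384
Bill = $11.54

$11.54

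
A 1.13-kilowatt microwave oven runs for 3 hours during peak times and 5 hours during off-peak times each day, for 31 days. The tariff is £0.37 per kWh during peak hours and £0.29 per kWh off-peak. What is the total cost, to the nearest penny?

£89.68

Peak energy = 1.13 kW × 3 h × 31 = 105.09 kWh
Off-peak energy = 1.13 kW × 5 h × 31 = 175.15 kWh
Cost = 105.09 × £0.37 + 175.15 × £0.29 = £38.8833 + £50.7935 = £89.68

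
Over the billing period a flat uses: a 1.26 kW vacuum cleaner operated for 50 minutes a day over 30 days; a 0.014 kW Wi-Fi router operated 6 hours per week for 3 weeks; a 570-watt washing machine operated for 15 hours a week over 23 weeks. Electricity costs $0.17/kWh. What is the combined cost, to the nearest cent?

$38.83

vacuum cleaner: Runtime = 50 min × 30 = 1500 min = 25 h
vacuum cleaner: 1.26 kW × 25 h = 31.5 kWh
Wi-Fi router: Runtime = 6 h/week × 3 weeks = 18 h
Wi-Fi router: 0.014 kW × 18 h = 0.252 kWh
washing machine: Runtime = 15 h/week × 23 weeks = 345 h
washing machine: 0.57 kW × 345 h = 196.65 kWh
Total energy = 228.402 kWh
Cost = 228.402 × $0.17 = $38.83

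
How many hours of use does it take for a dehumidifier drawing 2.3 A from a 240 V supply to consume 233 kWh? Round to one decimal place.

422.1 h

Power = 2.3 A × 240 V = 552 W = 0.552 kW
Hours = 233 kWh ÷ 0.552 kW = 422.1 h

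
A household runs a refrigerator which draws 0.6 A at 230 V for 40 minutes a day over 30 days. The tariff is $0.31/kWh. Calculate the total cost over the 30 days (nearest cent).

$0.86

Power = 0.6 A × 230 V = 138 W = 0.138 kW
Runtime = 40 min × 30 = 1200 min = 20 h
Energy = 0.138 kW × 20 h = 2.76 kWh
Cost = 2.76 kWh × $0.31/kWh = $0.86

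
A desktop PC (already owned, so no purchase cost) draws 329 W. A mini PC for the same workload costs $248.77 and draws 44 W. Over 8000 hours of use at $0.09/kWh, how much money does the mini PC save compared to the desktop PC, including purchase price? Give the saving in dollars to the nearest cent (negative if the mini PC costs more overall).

-$43.57

desktop PC: $0.00 + (329/1000) kW × 8000 h × $0.09 = $0.00 + $236.88 = $236.88
mini PC: $248.77 + (44/1000) kW × 8000 h × $0.09 = $248.77 + $31.68 = $280.45
Saving = $236.88 − $280.45 = −$43.57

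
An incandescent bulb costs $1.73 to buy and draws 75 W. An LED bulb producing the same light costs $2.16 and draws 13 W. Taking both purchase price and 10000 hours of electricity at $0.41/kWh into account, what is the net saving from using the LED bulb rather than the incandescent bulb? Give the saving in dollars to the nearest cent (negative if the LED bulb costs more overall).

$253.77

incandescent bulb: $1.73 + (75/1000) kW × 10000 h × $0.41 = $1.73 + $307.5 = $309.23
LED bulb: $2.16 + (13/1000) kW × 10000 h × $0.41 = $2.16 + $53.3 = $55.46
Saving = $309.23 − $55.46 = $253.77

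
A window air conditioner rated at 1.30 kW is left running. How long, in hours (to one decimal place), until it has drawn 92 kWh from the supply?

70.8 h

Hours = 92 kWh ÷ 1.3 kW = 70.8 h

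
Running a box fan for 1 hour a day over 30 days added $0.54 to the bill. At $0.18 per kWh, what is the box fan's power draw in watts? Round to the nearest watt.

100 W

Energy = $0.54 ÷ $0.18/kWh = 3 kWh
Runtime = 1 h/day × 30 days = 30 h
Power = 3 kWh ÷ 30 h = 0.1 kW = 100 W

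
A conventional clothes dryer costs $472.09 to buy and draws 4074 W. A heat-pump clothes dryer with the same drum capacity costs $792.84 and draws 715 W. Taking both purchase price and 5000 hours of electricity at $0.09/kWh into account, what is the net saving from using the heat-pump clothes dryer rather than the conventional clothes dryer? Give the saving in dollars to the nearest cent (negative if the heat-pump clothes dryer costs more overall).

conventional clothes dryer: $472.09 + (4074/1000) kW × 5000 h × $0.09 = $472.09 + $1833.3 = $2305.39
heat-pump clothes dryer: $792.84 + (715/1000) kW × 5000 h × $0.09 = $792.84 + $321.75 = $1114.59
Saving = $2305.39 − $1114.59 = $1190.8

$1190.80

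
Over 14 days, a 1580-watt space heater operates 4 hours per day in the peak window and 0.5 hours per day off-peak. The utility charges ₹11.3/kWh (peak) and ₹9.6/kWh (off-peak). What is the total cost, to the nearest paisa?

₹1106.00

Peak energy = 1.58 kW × 4 h × 14 = 88.48 kWh
Off-peak energy = 1.58 kW × 0.5 h × 14 = 11.06 kWh
Cost = 88.48 × ₹11.3 + 11.06 × ₹9.6 = ₹999.824 + ₹106.176 = ₹1106.00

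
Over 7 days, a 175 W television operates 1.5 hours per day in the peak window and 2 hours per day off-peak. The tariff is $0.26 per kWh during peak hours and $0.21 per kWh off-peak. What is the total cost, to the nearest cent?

$0.99

Peak energy = 0.175 kW × 1.5 h × 7 = 1.8375 kWh
Off-peak energy = 0.175 kW × 2 h × 7 = 2.45 kWh
Cost = 1.8375 × $0.26 + 2.45 × $0.21 = $0.47775 + $0.5145 = $0.99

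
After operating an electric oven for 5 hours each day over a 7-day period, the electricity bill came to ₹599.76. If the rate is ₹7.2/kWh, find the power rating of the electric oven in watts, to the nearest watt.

2380 W

Energy = ₹599.76 ÷ ₹7.2/kWh = 83.3 kWh
Runtime = 5 h/day × 7 days = 35 h
Power = 83.3 kWh ÷ 35 h = 2.38 kW = 2380 W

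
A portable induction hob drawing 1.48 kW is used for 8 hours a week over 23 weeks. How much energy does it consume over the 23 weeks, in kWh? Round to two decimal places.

272.32 kWh

Runtime = 8 h/week × 23 weeks = 184 h
Energy = 1.48 kW × 184 h = 272.32 kWh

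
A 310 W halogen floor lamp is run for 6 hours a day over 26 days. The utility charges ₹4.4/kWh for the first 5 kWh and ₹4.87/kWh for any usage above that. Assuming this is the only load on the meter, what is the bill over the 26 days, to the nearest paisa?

₹233.16

Runtime = 6 h/day × 26 days = 156 h
Energy = 0.31 kW × 156 h = 48.36 kWh
Tier 1 (0–5 kWh): 5 × ₹4.4 = ₹22
Above 5 kWh: 43.36 × ₹4.87 = ₹211.1632
Bill = ₹233.16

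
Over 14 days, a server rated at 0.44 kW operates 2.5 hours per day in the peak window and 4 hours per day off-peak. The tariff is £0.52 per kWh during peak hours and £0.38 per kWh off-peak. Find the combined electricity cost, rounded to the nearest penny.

Peak energy = 0.44 kW × 2.5 h × 14 = 15.4 kWh
Off-peak energy = 0.44 kW × 4 h × 14 = 24.64 kWh
Cost = 15.4 × £0.52 + 24.64 × £0.38 = £8.008 + £9.3632 = £17.37

£17.37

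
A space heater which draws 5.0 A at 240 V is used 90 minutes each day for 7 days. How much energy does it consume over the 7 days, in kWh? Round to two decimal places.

12.60 kWh

Power = 5.0 A × 240 V = 1200 W = 1.2 kW
Runtime = 90 min × 7 = 630 min = 10.5 h
Energy = 1.2 kW × 10.5 h = 12.6 kWh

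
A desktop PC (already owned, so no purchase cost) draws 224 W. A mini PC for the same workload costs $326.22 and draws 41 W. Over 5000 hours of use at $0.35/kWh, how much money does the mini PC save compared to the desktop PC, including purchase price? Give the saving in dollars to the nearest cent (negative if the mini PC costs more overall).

desktop PC: $0.00 + (224/1000) kW × 5000 h × $0.35 = $0.00 + $392 = $392
mini PC: $326.22 + (41/1000) kW × 5000 h × $0.35 = $326.22 + $71.75 = $397.97
Saving = $392 − $397.97 = −$5.97

-$5.97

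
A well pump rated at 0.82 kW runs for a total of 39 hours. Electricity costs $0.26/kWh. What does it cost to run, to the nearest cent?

Energy = 0.82 kW × 39 h = 31.98 kWh
Cost = 31.98 kWh × $0.26/kWh = $8.31

$8.31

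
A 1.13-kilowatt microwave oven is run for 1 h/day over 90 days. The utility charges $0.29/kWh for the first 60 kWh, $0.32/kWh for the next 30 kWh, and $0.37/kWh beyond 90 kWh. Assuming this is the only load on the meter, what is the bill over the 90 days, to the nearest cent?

Runtime = 1 h/day × 90 days = 90 h
Energy = 1.13 kW × 90 h = 101.7 kWh
Tier 1 (0–60 kWh): 60 × $0.29 = $17.4
Tier 2 (60–90 kWh): 30 × $0.32 = $9.6
Above 90 kWh: 11.7 × $0.37 = $4.329
Bill = $31.33

$31.33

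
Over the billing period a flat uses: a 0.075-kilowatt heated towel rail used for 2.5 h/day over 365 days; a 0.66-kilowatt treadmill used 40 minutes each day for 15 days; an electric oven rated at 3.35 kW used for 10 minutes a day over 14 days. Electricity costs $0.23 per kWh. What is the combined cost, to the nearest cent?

heated towel rail: Runtime = 2.5 h/day × 365 days = 912.5 h
heated towel rail: 0.075 kW × 912.5 h = 68.4375 kWh
treadmill: Runtime = 40 min × 15 = 600 min = 10 h
treadmill: 0.66 kW × 10 h = 6.6 kWh
electric oven: Runtime = 10 min × 14 = 140 min = 2.333333… h
electric oven: 3.35 kW × 2.333333… h = 7.816666… kWh
Total energy = 82.854166… kWh
Cost = 82.854166… × $0.23 = $19.06

$19.06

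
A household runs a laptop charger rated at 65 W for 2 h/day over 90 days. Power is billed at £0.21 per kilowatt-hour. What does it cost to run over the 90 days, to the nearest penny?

£2.46

Runtime = 2 h/day × 90 days = 180 h
Energy = 0.065 kW × 180 h = 11.7 kWh
Cost = 11.7 kWh × £0.21/kWh = £2.46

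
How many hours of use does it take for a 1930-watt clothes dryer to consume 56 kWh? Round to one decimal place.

29.0 h

Hours = 56 kWh ÷ 1.93 kW = 29.0 h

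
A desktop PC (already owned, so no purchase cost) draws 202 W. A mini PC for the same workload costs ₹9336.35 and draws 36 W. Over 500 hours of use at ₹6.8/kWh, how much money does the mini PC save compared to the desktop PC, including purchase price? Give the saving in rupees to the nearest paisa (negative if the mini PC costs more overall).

-₹8771.95

desktop PC: ₹0.00 + (202/1000) kW × 500 h × ₹6.8 = ₹0.00 + ₹686.8 = ₹686.8
mini PC: ₹9336.35 + (36/1000) kW × 500 h × ₹6.8 = ₹9336.35 + ₹122.4 = ₹9458.75
Saving = ₹686.8 − ₹9458.75 = −₹8771.95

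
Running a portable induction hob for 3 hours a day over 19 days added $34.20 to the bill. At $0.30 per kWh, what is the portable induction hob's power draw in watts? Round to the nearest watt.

2000 W

Energy = $34.20 ÷ $0.30/kWh = 114 kWh
Runtime = 3 h/day × 19 days = 57 h
Power = 114 kWh ÷ 57 h = 2 kW = 2000 W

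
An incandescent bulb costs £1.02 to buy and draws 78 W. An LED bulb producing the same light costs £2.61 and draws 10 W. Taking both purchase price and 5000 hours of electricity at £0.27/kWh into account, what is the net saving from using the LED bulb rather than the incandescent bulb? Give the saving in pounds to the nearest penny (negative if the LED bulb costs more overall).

incandescent bulb: £1.02 + (78/1000) kW × 5000 h × £0.27 = £1.02 + £105.3 = £106.32
LED bulb: £2.61 + (10/1000) kW × 5000 h × £0.27 = £2.61 + £13.5 = £16.11
Saving = £106.32 − £16.11 = £90.21

£90.21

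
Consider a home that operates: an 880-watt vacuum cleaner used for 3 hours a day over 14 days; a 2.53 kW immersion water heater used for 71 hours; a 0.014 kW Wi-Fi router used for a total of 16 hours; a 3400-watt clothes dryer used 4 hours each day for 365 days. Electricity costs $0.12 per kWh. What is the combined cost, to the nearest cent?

vacuum cleaner: Runtime = 3 h/day × 14 days = 42 h
vacuum cleaner: 0.88 kW × 42 h = 36.96 kWh
immersion water heater: 2.53 kW × 71 h = 179.63 kWh
Wi-Fi router: 0.014 kW × 16 h = 0.224 kWh
clothes dryer: Runtime = 4 h/day × 365 days = 1460 h
clothes dryer: 3.4 kW × 1460 h = 4964 kWh
Total energy = 5180.814 kWh
Cost = 5180.814 × $0.12 = $621.70

$621.70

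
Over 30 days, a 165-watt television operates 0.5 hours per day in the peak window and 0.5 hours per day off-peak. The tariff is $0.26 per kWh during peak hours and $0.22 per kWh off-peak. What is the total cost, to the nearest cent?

$1.19

Peak energy = 0.165 kW × 0.5 h × 30 = 2.475 kWh
Off-peak energy = 0.165 kW × 0.5 h × 30 = 2.475 kWh
Cost = 2.475 × $0.26 + 2.475 × $0.22 = $0.6435 + $0.5445 = $1.19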